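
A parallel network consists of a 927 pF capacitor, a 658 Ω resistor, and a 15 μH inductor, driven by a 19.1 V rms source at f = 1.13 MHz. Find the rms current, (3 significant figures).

61.0 mA

ω = 2πf = 7.1e+06 rad/s
X_L = ωL = 106 Ω
X_C = 1/(ωC) = 152 Ω
Parallel: admittances add. Y = 1/R + 1/(jωL) + jωC
Y = (0.00152 − j0.00281) S
|Y| = 0.00319 S → |Z| = 1/|Y| = 313 Ω, ∠Z = −∠Y = 61.6°
I = V/|Z| = 19.1/313 = 61.0 mA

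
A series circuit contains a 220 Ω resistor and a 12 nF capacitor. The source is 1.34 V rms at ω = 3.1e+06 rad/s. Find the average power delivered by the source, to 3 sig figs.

X_C = 1/(ωC) = 26.9 Ω
Z = 220 − j26.9 Ω
|Z| = √(220² + 26.9²) = 222 Ω
∠Z = arctan(-26.9/220) = -6.97°
I = V/|Z| = 6.05 mA
P = VI cos φ = 1.34 × 0.00605 × cos(-6.97°) = 8.04 mW

8.04 mW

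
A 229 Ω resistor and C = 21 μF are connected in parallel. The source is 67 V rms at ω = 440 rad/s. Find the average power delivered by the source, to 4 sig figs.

19.60 W

X_C = 1/(ωC) = 108.2 Ω
Parallel: admittances add. Y = 1/R + jωC
Y = (0.004367 + j0.009240) S
|Y| = 0.01022 S → |Z| = 1/|Y| = 97.85 Ω, ∠Z = −∠Y = -64.70°
I = V/|Z| = 684.7 mA
P = VI cos φ = 67 × 0.6847 × cos(-64.70°) = 19.60 W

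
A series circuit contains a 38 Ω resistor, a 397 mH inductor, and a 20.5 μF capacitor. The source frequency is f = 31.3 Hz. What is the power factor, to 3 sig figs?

ω = 2πf = 196.7 rad/s
X_L = ωL = 78.1 Ω
X_C = 1/(ωC) = 248 Ω
Net reactance X = X_L − X_C = -170 Ω
Z = 38.0 − j170 Ω
|Z| = √(38.0² + 170²) = 174 Ω
∠Z = arctan(-170/38.0) = -77.4°
cos φ = cos(-77.4°) = 0.218

0.218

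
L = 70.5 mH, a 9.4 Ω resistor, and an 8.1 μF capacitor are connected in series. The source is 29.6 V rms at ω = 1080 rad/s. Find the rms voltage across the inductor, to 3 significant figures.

X_L = ωL = 76.1 Ω
X_C = 1/(ωC) = 114 Ω
Net reactance X = X_L − X_C = -38.2 Ω
Z = 9.40 − j38.2 Ω
|Z| = √(9.40² + 38.2²) = 39.3 Ω
I = V/|Z| = 753 mA
V_L = I·|Z_L| = 0.753 × 76.1 = 57.3 V

57.3 V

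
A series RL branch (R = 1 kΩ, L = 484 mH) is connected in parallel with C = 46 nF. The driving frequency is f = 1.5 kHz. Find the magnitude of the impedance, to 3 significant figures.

4370 Ω

ω = 2πf = 9425 rad/s
X_L = ωL = 4560 Ω
X_C = 1/(ωC) = 2310 Ω
Branch 1 (R+jX_L): Z₁ = 1000 + j4560 Ω, |Z₁| = 4670 Ω
Branch 2 (−jX_C): Z₂ = −j2310 Ω
Parallel: Z = Z₁Z₂/(Z₁+Z₂), |Z| = 4370 Ω, ∠Z = -78.4°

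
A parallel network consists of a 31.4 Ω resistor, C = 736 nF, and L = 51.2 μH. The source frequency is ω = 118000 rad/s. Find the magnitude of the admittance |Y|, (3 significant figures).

X_L = ωL = 6.04 Ω
X_C = 1/(ωC) = 11.5 Ω
Parallel: admittances add. Y = 1/R + 1/(jωL) + jωC
Y = (0.0318 − j0.0787) S
|Y| = 0.0849 S → |Z| = 1/|Y| = 11.8 Ω, ∠Z = −∠Y = 68.0°

84.9 mS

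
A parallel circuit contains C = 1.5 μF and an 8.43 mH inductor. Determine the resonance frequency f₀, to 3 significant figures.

1.42 kHz

ω₀ = 1/√(LC) = 1/√(0.00843 × 1.5e-06) = 8893 rad/s
f₀ = ω₀/(2π) = 1.42 kHz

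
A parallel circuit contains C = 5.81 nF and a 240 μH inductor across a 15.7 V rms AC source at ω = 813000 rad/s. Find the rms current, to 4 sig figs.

6.304 mA

X_L = ωL = 195.1 Ω
X_C = 1/(ωC) = 211.7 Ω
Parallel: admittances add. Y = 1/(jωL) + jωC
Y = (0 − j0.0004015) S
|Y| = 0.0004015 S → |Z| = 1/|Y| = 2491 Ω, ∠Z = −∠Y = 90.00°
I = V/|Z| = 15.7/2491 = 6.304 mA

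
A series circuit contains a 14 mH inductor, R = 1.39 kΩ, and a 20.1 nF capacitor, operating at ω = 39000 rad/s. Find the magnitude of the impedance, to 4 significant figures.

1570 Ω

X_L = ωL = 546.0 Ω
X_C = 1/(ωC) = 1276 Ω
Net reactance X = X_L − X_C = -729.7 Ω
Z = 1390 − j729.7 Ω
|Z| = √(1390² + 729.7²) = 1570 Ω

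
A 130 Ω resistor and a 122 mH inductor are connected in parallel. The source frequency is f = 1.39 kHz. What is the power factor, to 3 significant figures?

0.993

ω = 2πf = 8734 rad/s
X_L = ωL = 1070 Ω
Parallel: admittances add. Y = 1/R + 1/(jωL)
Y = (0.00769 − j0.000939) S
|Y| = 0.00775 S → |Z| = 1/|Y| = 129 Ω, ∠Z = −∠Y = 6.96°
cos φ = cos(6.96°) = 0.993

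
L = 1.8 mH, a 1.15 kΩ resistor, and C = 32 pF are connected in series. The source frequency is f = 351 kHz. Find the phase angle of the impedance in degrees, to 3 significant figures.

-83.6°

ω = 2πf = 2.205e+06 rad/s
X_L = ωL = 3970 Ω
X_C = 1/(ωC) = 14200 Ω
Net reactance X = X_L − X_C = -10200 Ω
Z = 1150 − j10200 Ω
|Z| = √(1150² + 10200²) = 10300 Ω
∠Z = arctan(-10200/1150) = -83.6°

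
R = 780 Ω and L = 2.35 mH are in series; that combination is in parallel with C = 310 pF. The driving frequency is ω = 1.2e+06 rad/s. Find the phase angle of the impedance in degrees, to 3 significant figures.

X_L = ωL = 2820 Ω
X_C = 1/(ωC) = 2690 Ω
Branch 1 (R+jX_L): Z₁ = 780 + j2820 Ω, |Z₁| = 2930 Ω
Branch 2 (−jX_C): Z₂ = −j2690 Ω
Parallel: Z = Z₁Z₂/(Z₁+Z₂), |Z| = 9940 Ω, ∠Z = -25.1°

-25.1°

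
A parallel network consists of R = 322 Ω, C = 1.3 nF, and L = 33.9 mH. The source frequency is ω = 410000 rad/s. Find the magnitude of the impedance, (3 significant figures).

319 Ω

X_L = ωL = 13900 Ω
X_C = 1/(ωC) = 1880 Ω
Parallel: admittances add. Y = 1/R + 1/(jωL) + jωC
Y = (0.00311 + j0.000461) S
|Y| = 0.00314 S → |Z| = 1/|Y| = 319 Ω, ∠Z = −∠Y = -8.44°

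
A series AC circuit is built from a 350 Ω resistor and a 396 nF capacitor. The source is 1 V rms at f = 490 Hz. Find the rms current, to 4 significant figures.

1.121 mA

ω = 2πf = 3079 rad/s
X_C = 1/(ωC) = 820.2 Ω
Z = 350.0 − j820.2 Ω
|Z| = √(350.0² + 820.2²) = 891.8 Ω
I = V/|Z| = 1/891.8 = 1.121 mA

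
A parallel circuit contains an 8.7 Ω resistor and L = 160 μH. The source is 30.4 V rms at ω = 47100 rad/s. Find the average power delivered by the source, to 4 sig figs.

X_L = ωL = 7.536 Ω
Parallel: admittances add. Y = 1/R + 1/(jωL)
Y = (0.1149 − j0.1327) S
|Y| = 0.1756 S → |Z| = 1/|Y| = 5.696 Ω, ∠Z = −∠Y = 49.10°
I = V/|Z| = 5.337 A
P = VI cos φ = 30.4 × 5.337 × cos(49.10°) = 106.2 W

106.2 W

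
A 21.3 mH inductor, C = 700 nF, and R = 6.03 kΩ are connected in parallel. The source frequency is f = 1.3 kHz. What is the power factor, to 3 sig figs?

ω = 2πf = 8168 rad/s
X_L = ωL = 174 Ω
X_C = 1/(ωC) = 175 Ω
Parallel: admittances add. Y = 1/R + 1/(jωL) + jωC
Y = (0.000166 − j3e-05) S
|Y| = 0.000169 S → |Z| = 1/|Y| = 5930 Ω, ∠Z = −∠Y = 10.3°
cos φ = cos(10.3°) = 0.984

0.984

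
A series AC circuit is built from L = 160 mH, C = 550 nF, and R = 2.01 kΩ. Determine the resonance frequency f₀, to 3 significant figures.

537 Hz

ω₀ = 1/√(LC) = 1/√(0.16 × 5.5e-07) = 3371 rad/s
f₀ = ω₀/(2π) = 537 Hz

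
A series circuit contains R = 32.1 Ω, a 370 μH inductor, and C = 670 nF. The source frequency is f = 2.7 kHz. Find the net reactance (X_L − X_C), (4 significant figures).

ω = 2πf = 16960 rad/s
X_L = ωL = 6.277 Ω
X_C = 1/(ωC) = 87.98 Ω
X = 6.277 − 87.98 = -81.70 Ω

-81.70 Ω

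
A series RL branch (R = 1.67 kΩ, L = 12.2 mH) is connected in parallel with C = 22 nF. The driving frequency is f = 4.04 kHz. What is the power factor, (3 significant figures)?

0.789

ω = 2πf = 25380 rad/s
X_L = ωL = 310 Ω
X_C = 1/(ωC) = 1790 Ω
Branch 1 (R+jX_L): Z₁ = 1670 + j310 Ω, |Z₁| = 1700 Ω
Branch 2 (−jX_C): Z₂ = −j1790 Ω
Parallel: Z = Z₁Z₂/(Z₁+Z₂), |Z| = 1360 Ω, ∠Z = -37.9°
cos φ = cos(-37.9°) = 0.789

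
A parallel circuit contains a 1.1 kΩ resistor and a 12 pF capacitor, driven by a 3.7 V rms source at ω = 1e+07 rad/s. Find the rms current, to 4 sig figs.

3.393 mA

X_C = 1/(ωC) = 8333 Ω
Parallel: admittances add. Y = 1/R + jωC
Y = (0.0009091 + j0.0001200) S
|Y| = 0.0009170 S → |Z| = 1/|Y| = 1091 Ω, ∠Z = −∠Y = -7.520°
I = V/|Z| = 3.7/1091 = 3.393 mA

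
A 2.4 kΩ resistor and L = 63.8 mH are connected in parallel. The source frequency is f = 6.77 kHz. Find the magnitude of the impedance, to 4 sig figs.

ω = 2πf = 42540 rad/s
X_L = ωL = 2714 Ω
Parallel: admittances add. Y = 1/R + 1/(jωL)
Y = (0.0004167 − j0.0003685) S
|Y| = 0.0005562 S → |Z| = 1/|Y| = 1798 Ω, ∠Z = −∠Y = 41.49°

1798 Ω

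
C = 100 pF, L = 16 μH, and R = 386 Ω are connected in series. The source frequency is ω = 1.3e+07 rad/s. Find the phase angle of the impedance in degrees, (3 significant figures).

X_L = ωL = 208 Ω
X_C = 1/(ωC) = 769 Ω
Net reactance X = X_L − X_C = -561 Ω
Z = 386 − j561 Ω
|Z| = √(386² + 561²) = 681 Ω
∠Z = arctan(-561/386) = -55.5°

-55.5°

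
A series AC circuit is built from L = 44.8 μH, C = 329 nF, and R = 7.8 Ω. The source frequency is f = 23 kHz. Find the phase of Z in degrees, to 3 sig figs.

ω = 2πf = 144500 rad/s
X_L = ωL = 6.47 Ω
X_C = 1/(ωC) = 21.0 Ω
Net reactance X = X_L − X_C = -14.6 Ω
Z = 7.80 − j14.6 Ω
|Z| = √(7.80² + 14.6²) = 16.5 Ω
∠Z = arctan(-14.6/7.80) = -61.8°

-61.8°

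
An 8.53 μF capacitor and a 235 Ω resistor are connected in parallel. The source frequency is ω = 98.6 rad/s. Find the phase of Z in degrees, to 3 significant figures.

X_C = 1/(ωC) = 1190 Ω
Parallel: admittances add. Y = 1/R + jωC
Y = (0.00426 + j0.000841) S
|Y| = 0.00434 S → |Z| = 1/|Y| = 231 Ω, ∠Z = −∠Y = -11.2°

-11.2°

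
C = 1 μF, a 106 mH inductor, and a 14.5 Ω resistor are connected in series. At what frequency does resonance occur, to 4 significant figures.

ω₀ = 1/√(LC) = 1/√(0.106 × 1e-06) = 3071 rad/s
f₀ = ω₀/(2π) = 488.8 Hz

488.8 Hz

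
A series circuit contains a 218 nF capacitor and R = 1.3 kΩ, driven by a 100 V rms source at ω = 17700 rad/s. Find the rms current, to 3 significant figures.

X_C = 1/(ωC) = 259 Ω
Z = 1300 − j259 Ω
|Z| = √(1300² + 259²) = 1330 Ω
I = V/|Z| = 100/1330 = 75.4 mA

75.4 mA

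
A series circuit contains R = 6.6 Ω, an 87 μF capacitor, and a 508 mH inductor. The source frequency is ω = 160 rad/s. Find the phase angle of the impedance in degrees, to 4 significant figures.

X_L = ωL = 81.28 Ω
X_C = 1/(ωC) = 71.84 Ω
Net reactance X = X_L − X_C = 9.441 Ω
Z = 6.600 + j9.441 Ω
|Z| = √(6.600² + 9.441²) = 11.52 Ω
∠Z = arctan(9.441/6.600) = 55.04°

55.04°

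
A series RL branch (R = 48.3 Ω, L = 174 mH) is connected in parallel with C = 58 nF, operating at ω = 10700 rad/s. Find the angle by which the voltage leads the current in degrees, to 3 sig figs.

-80.6°

X_L = ωL = 1860 Ω
X_C = 1/(ωC) = 1610 Ω
Branch 1 (R+jX_L): Z₁ = 48.3 + j1860 Ω, |Z₁| = 1860 Ω
Branch 2 (−jX_C): Z₂ = −j1610 Ω
Parallel: Z = Z₁Z₂/(Z₁+Z₂), |Z| = 11800 Ω, ∠Z = -80.6°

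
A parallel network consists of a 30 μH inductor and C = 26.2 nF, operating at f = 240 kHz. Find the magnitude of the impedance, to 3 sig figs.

57.5 Ω

ω = 2πf = 1.508e+06 rad/s
X_L = ωL = 45.2 Ω
X_C = 1/(ωC) = 25.3 Ω
Parallel: admittances add. Y = 1/(jωL) + jωC
Y = (0 + j0.0174) S
|Y| = 0.0174 S → |Z| = 1/|Y| = 57.5 Ω, ∠Z = −∠Y = -90.0°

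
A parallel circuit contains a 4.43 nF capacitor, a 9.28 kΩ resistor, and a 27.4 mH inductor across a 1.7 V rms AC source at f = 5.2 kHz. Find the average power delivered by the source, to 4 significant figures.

311.4 μW

ω = 2πf = 32670 rad/s
X_L = ωL = 895.2 Ω
X_C = 1/(ωC) = 6909 Ω
Parallel: admittances add. Y = 1/R + 1/(jωL) + jωC
Y = (0.0001078 − j0.0009723) S
|Y| = 0.0009782 S → |Z| = 1/|Y| = 1022 Ω, ∠Z = −∠Y = 83.68°
I = V/|Z| = 1.663 mA
P = VI cos φ = 1.7 × 0.001663 × cos(83.68°) = 311.4 μW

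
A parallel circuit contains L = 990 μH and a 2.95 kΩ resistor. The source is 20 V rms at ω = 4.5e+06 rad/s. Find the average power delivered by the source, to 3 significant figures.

136 mW

X_L = ωL = 4460 Ω
Parallel: admittances add. Y = 1/R + 1/(jωL)
Y = (0.000339 − j0.000224) S
|Y| = 0.000407 S → |Z| = 1/|Y| = 2460 Ω, ∠Z = −∠Y = 33.5°
I = V/|Z| = 8.13 mA
P = VI cos φ = 20 × 0.00813 × cos(33.5°) = 136 mW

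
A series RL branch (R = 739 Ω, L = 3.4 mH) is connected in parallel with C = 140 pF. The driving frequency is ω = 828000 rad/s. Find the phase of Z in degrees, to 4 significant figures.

X_L = ωL = 2815 Ω
X_C = 1/(ωC) = 8627 Ω
Branch 1 (R+jX_L): Z₁ = 739.0 + j2815 Ω, |Z₁| = 2911 Ω
Branch 2 (−jX_C): Z₂ = −j8627 Ω
Parallel: Z = Z₁Z₂/(Z₁+Z₂), |Z| = 4286 Ω, ∠Z = 68.04°

68.04°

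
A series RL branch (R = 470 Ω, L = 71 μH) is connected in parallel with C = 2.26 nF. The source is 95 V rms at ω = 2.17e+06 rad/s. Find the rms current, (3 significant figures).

X_L = ωL = 154 Ω
X_C = 1/(ωC) = 204 Ω
Branch 1 (R+jX_L): Z₁ = 470 + j154 Ω, |Z₁| = 495 Ω
Branch 2 (−jX_C): Z₂ = −j204 Ω
Parallel: Z = Z₁Z₂/(Z₁+Z₂), |Z| = 213 Ω, ∠Z = -65.8°
I = V/|Z| = 95/213 = 445 mA

445 mA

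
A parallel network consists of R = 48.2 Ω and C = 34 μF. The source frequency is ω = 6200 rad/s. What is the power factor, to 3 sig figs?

X_C = 1/(ωC) = 4.74 Ω
Parallel: admittances add. Y = 1/R + jωC
Y = (0.0207 + j0.211) S
|Y| = 0.212 S → |Z| = 1/|Y| = 4.72 Ω, ∠Z = −∠Y = -84.4°
cos φ = cos(-84.4°) = 0.0979

0.0979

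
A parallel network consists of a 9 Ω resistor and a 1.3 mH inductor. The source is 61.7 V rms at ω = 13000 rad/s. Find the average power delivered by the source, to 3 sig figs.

X_L = ωL = 16.9 Ω
Parallel: admittances add. Y = 1/R + 1/(jωL)
Y = (0.111 − j0.0592) S
|Y| = 0.126 S → |Z| = 1/|Y| = 7.94 Ω, ∠Z = −∠Y = 28.0°
I = V/|Z| = 7.77 A
P = VI cos φ = 61.7 × 7.77 × cos(28.0°) = 423 W

423 W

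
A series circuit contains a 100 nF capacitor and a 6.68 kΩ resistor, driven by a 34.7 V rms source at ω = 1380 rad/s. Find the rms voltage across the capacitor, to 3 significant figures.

25.5 V

X_C = 1/(ωC) = 7250 Ω
Z = 6680 − j7250 Ω
|Z| = √(6680² + 7250²) = 9860 Ω
I = V/|Z| = 3.52 mA
V_C = I·|Z_C| = 0.00352 × 7250 = 25.5 V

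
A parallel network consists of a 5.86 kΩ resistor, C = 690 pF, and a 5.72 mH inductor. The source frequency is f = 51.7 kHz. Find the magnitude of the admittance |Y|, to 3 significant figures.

357 μS

ω = 2πf = 324800 rad/s
X_L = ωL = 1860 Ω
X_C = 1/(ωC) = 4460 Ω
Parallel: admittances add. Y = 1/R + 1/(jωL) + jωC
Y = (0.000171 − j0.000314) S
|Y| = 0.000357 S → |Z| = 1/|Y| = 2800 Ω, ∠Z = −∠Y = 61.5°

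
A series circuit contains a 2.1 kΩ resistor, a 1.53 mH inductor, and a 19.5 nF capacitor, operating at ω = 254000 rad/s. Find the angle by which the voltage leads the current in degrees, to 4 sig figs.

X_L = ωL = 388.6 Ω
X_C = 1/(ωC) = 201.9 Ω
Net reactance X = X_L − X_C = 186.7 Ω
Z = 2100 + j186.7 Ω
|Z| = √(2100² + 186.7²) = 2108 Ω
∠Z = arctan(186.7/2100) = 5.081°

5.081°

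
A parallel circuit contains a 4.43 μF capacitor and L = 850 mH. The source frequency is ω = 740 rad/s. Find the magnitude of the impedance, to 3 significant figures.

X_L = ωL = 629 Ω
X_C = 1/(ωC) = 305 Ω
Parallel: admittances add. Y = 1/(jωL) + jωC
Y = (0 + j0.00169) S
|Y| = 0.00169 S → |Z| = 1/|Y| = 592 Ω, ∠Z = −∠Y = -90.0°

592 Ω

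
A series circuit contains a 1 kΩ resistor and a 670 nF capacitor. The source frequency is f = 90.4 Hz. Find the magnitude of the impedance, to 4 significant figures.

2812 Ω

ω = 2πf = 568.0 rad/s
X_C = 1/(ωC) = 2628 Ω
Z = 1000 − j2628 Ω
|Z| = √(1000² + 2628²) = 2812 Ω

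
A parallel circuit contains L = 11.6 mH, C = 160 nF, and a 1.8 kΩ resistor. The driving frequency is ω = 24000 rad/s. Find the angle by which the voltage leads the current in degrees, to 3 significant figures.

-24.1°

X_L = ωL = 278 Ω
X_C = 1/(ωC) = 260 Ω
Parallel: admittances add. Y = 1/R + 1/(jωL) + jωC
Y = (0.000556 + j0.000248) S
|Y| = 0.000608 S → |Z| = 1/|Y| = 1640 Ω, ∠Z = −∠Y = -24.1°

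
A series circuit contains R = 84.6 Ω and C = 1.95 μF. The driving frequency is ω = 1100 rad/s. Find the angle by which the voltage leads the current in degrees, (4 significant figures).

X_C = 1/(ωC) = 466.2 Ω
Z = 84.60 − j466.2 Ω
|Z| = √(84.60² + 466.2²) = 473.8 Ω
∠Z = arctan(-466.2/84.60) = -79.71°

-79.71°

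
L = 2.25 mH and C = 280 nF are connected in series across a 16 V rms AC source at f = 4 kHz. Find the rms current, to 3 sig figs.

187 mA

ω = 2πf = 25130 rad/s
X_L = ωL = 56.5 Ω
X_C = 1/(ωC) = 142 Ω
Net reactance X = X_L − X_C = -85.6 Ω
Z = − j85.6 Ω
|Z| = √(0² + 85.6²) = 85.6 Ω
I = V/|Z| = 16/85.6 = 187 mA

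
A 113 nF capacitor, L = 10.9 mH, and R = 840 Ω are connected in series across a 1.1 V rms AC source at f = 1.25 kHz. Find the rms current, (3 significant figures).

ω = 2πf = 7854 rad/s
X_L = ωL = 85.6 Ω
X_C = 1/(ωC) = 1130 Ω
Net reactance X = X_L − X_C = -1040 Ω
Z = 840 − j1040 Ω
|Z| = √(840² + 1040²) = 1340 Ω
I = V/|Z| = 1.1/1340 = 822 μA

822 μA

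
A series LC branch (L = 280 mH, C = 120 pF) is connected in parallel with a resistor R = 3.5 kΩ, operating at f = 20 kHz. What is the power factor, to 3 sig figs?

ω = 2πf = 125700 rad/s
X_L = ωL = 35200 Ω
X_C = 1/(ωC) = 66300 Ω
Branch 1: Z₁ = R = 3500 Ω
Branch 2 (series LC): Z₂ = j(X_L − X_C) = −j31100 Ω
Parallel: Z = Z₁Z₂/(Z₁+Z₂), |Z| = 3480 Ω, ∠Z = -6.42°
cos φ = cos(-6.42°) = 0.994

0.994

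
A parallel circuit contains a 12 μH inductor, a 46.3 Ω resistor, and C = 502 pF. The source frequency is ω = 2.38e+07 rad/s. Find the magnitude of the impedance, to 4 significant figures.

43.12 Ω

X_L = ωL = 285.6 Ω
X_C = 1/(ωC) = 83.70 Ω
Parallel: admittances add. Y = 1/R + 1/(jωL) + jωC
Y = (0.02160 + j0.008446) S
|Y| = 0.02319 S → |Z| = 1/|Y| = 43.12 Ω, ∠Z = −∠Y = -21.36°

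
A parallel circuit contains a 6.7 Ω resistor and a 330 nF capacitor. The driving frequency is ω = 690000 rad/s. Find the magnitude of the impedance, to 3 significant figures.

3.67 Ω

X_C = 1/(ωC) = 4.39 Ω
Parallel: admittances add. Y = 1/R + jωC
Y = (0.149 + j0.228) S
|Y| = 0.272 S → |Z| = 1/|Y| = 3.67 Ω, ∠Z = −∠Y = -56.8°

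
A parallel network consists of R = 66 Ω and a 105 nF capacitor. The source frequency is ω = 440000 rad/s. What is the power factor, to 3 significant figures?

X_C = 1/(ωC) = 21.6 Ω
Parallel: admittances add. Y = 1/R + jωC
Y = (0.0152 + j0.0462) S
|Y| = 0.0486 S → |Z| = 1/|Y| = 20.6 Ω, ∠Z = −∠Y = -71.8°
cos φ = cos(-71.8°) = 0.312

0.312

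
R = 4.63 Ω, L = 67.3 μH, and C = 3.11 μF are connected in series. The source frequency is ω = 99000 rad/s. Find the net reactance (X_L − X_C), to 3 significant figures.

X_L = ωL = 6.66 Ω
X_C = 1/(ωC) = 3.25 Ω
X = 6.66 − 3.25 = 3.41 Ω

3.41 Ω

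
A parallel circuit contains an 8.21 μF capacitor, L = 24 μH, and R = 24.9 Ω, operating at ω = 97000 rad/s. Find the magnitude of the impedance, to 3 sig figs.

2.71 Ω

X_L = ωL = 2.33 Ω
X_C = 1/(ωC) = 1.26 Ω
Parallel: admittances add. Y = 1/R + 1/(jωL) + jωC
Y = (0.0402 + j0.367) S
|Y| = 0.369 S → |Z| = 1/|Y| = 2.71 Ω, ∠Z = −∠Y = -83.8°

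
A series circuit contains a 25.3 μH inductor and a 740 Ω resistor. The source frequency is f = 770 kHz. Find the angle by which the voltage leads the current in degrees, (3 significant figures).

9.39°

ω = 2πf = 4.838e+06 rad/s
X_L = ωL = 122 Ω
Z = 740 + j122 Ω
|Z| = √(740² + 122²) = 750 Ω
∠Z = arctan(122/740) = 9.39°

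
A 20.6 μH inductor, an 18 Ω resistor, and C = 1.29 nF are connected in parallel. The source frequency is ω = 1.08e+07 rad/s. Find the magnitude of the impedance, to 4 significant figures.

17.75 Ω

X_L = ωL = 222.5 Ω
X_C = 1/(ωC) = 71.78 Ω
Parallel: admittances add. Y = 1/R + 1/(jωL) + jωC
Y = (0.05556 + j0.009437) S
|Y| = 0.05635 S → |Z| = 1/|Y| = 17.75 Ω, ∠Z = −∠Y = -9.641°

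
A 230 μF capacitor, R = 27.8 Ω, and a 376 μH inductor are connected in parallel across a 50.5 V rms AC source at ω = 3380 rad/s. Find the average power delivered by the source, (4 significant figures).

X_L = ωL = 1.271 Ω
X_C = 1/(ωC) = 1.286 Ω
Parallel: admittances add. Y = 1/R + 1/(jωL) + jωC
Y = (0.03597 − j0.009456) S
|Y| = 0.03719 S → |Z| = 1/|Y| = 26.89 Ω, ∠Z = −∠Y = 14.73°
I = V/|Z| = 1.878 A
P = VI cos φ = 50.5 × 1.878 × cos(14.73°) = 91.74 W

91.74 W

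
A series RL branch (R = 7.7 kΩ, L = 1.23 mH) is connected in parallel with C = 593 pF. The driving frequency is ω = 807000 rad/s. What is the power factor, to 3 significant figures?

X_L = ωL = 993 Ω
X_C = 1/(ωC) = 2090 Ω
Branch 1 (R+jX_L): Z₁ = 7700 + j993 Ω, |Z₁| = 7760 Ω
Branch 2 (−jX_C): Z₂ = −j2090 Ω
Parallel: Z = Z₁Z₂/(Z₁+Z₂), |Z| = 2090 Ω, ∠Z = -74.5°
cos φ = cos(-74.5°) = 0.266

0.266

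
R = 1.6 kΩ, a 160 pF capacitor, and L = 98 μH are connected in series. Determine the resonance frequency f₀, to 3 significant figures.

1.27 MHz

ω₀ = 1/√(LC) = 1/√(9.8e-05 × 1.6e-10) = 7.986e+06 rad/s
f₀ = ω₀/(2π) = 1.27 MHz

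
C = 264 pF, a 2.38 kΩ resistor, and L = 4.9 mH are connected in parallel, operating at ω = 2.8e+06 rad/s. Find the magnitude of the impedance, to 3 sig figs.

X_L = ωL = 13700 Ω
X_C = 1/(ωC) = 1350 Ω
Parallel: admittances add. Y = 1/R + 1/(jωL) + jωC
Y = (0.000420 + j0.000666) S
|Y| = 0.000788 S → |Z| = 1/|Y| = 1270 Ω, ∠Z = −∠Y = -57.8°

1270 Ω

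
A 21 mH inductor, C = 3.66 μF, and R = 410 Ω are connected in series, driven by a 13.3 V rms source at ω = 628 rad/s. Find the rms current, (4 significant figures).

22.61 mA

X_L = ωL = 13.19 Ω
X_C = 1/(ωC) = 435.1 Ω
Net reactance X = X_L − X_C = -421.9 Ω
Z = 410.0 − j421.9 Ω
|Z| = √(410.0² + 421.9²) = 588.3 Ω
I = V/|Z| = 13.3/588.3 = 22.61 mA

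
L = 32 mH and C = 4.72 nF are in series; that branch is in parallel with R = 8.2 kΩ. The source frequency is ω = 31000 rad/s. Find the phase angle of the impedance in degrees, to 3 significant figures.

X_L = ωL = 992 Ω
X_C = 1/(ωC) = 6830 Ω
Branch 1: Z₁ = R = 8200 Ω
Branch 2 (series LC): Z₂ = j(X_L − X_C) = −j5840 Ω
Parallel: Z = Z₁Z₂/(Z₁+Z₂), |Z| = 4760 Ω, ∠Z = -54.5°

-54.5°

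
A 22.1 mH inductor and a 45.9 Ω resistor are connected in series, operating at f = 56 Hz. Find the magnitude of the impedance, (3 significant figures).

ω = 2πf = 351.9 rad/s
X_L = ωL = 7.78 Ω
Z = 45.9 + j7.78 Ω
|Z| = √(45.9² + 7.78²) = 46.6 Ω

46.6 Ω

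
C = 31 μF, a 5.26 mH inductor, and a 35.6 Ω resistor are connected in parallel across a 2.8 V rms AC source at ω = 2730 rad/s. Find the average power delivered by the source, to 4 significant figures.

220.2 mW

X_L = ωL = 14.36 Ω
X_C = 1/(ωC) = 11.82 Ω
Parallel: admittances add. Y = 1/R + 1/(jωL) + jωC
Y = (0.02809 + j0.01499) S
|Y| = 0.03184 S → |Z| = 1/|Y| = 31.41 Ω, ∠Z = −∠Y = -28.09°
I = V/|Z| = 89.15 mA
P = VI cos φ = 2.8 × 0.08915 × cos(-28.09°) = 220.2 mW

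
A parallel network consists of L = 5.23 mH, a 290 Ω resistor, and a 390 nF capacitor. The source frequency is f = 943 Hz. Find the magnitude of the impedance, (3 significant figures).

ω = 2πf = 5925 rad/s
X_L = ωL = 31.0 Ω
X_C = 1/(ωC) = 433 Ω
Parallel: admittances add. Y = 1/R + 1/(jωL) + jωC
Y = (0.00345 − j0.0300) S
|Y| = 0.0302 S → |Z| = 1/|Y| = 33.2 Ω, ∠Z = −∠Y = 83.4°

33.2 Ω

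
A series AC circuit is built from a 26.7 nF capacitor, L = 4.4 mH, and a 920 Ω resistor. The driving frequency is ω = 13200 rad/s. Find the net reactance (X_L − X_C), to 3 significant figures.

X_L = ωL = 58.1 Ω
X_C = 1/(ωC) = 2840 Ω
X = 58.1 − 2840 = -2780 Ω

-2780 Ω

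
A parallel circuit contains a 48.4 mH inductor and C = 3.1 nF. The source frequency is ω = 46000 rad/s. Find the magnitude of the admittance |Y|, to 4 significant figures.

306.6 μS

X_L = ωL = 2226 Ω
X_C = 1/(ωC) = 7013 Ω
Parallel: admittances add. Y = 1/(jωL) + jωC
Y = (0 − j0.0003066) S
|Y| = 0.0003066 S → |Z| = 1/|Y| = 3262 Ω, ∠Z = −∠Y = 90.00°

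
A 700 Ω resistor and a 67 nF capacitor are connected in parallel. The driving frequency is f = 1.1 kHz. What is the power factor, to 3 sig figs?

ω = 2πf = 6912 rad/s
X_C = 1/(ωC) = 2160 Ω
Parallel: admittances add. Y = 1/R + jωC
Y = (0.00143 + j0.000463) S
|Y| = 0.00150 S → |Z| = 1/|Y| = 666 Ω, ∠Z = −∠Y = -18.0°
cos φ = cos(-18.0°) = 0.951

0.951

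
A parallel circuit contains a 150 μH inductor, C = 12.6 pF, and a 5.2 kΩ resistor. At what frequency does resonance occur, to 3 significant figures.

3.66 MHz

ω₀ = 1/√(LC) = 1/√(0.00015 × 1.26e-11) = 2.3e+07 rad/s
f₀ = ω₀/(2π) = 3.66 MHz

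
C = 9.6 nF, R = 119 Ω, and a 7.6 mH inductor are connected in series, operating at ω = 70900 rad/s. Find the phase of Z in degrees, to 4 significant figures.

-82.71°

X_L = ωL = 538.8 Ω
X_C = 1/(ωC) = 1469 Ω
Net reactance X = X_L − X_C = -930.4 Ω
Z = 119.0 − j930.4 Ω
|Z| = √(119.0² + 930.4²) = 937.9 Ω
∠Z = arctan(-930.4/119.0) = -82.71°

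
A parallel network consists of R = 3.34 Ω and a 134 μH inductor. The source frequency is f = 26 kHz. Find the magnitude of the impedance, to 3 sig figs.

3.30 Ω

ω = 2πf = 163400 rad/s
X_L = ωL = 21.9 Ω
Parallel: admittances add. Y = 1/R + 1/(jωL)
Y = (0.299 − j0.0457) S
|Y| = 0.303 S → |Z| = 1/|Y| = 3.30 Ω, ∠Z = −∠Y = 8.68°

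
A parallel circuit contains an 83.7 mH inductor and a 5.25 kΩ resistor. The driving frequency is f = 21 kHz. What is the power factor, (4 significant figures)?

0.9031

ω = 2πf = 131900 rad/s
X_L = ωL = 11040 Ω
Parallel: admittances add. Y = 1/R + 1/(jωL)
Y = (0.0001905 − j9.055e-05) S
|Y| = 0.0002109 S → |Z| = 1/|Y| = 4742 Ω, ∠Z = −∠Y = 25.43°
cos φ = cos(25.43°) = 0.9031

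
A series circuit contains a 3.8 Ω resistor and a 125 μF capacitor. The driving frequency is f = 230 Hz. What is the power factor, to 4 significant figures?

ω = 2πf = 1445 rad/s
X_C = 1/(ωC) = 5.536 Ω
Z = 3.800 − j5.536 Ω
|Z| = √(3.800² + 5.536²) = 6.715 Ω
∠Z = arctan(-5.536/3.800) = -55.53°
cos φ = cos(-55.53°) = 0.5659

0.5659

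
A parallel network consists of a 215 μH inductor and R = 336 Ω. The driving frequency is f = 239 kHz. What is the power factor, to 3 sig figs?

ω = 2πf = 1.502e+06 rad/s
X_L = ωL = 323 Ω
Parallel: admittances add. Y = 1/R + 1/(jωL)
Y = (0.00298 − j0.00310) S
|Y| = 0.00430 S → |Z| = 1/|Y| = 233 Ω, ∠Z = −∠Y = 46.1°
cos φ = cos(46.1°) = 0.693

0.693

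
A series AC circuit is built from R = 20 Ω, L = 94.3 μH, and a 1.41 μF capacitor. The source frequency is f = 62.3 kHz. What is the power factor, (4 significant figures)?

ω = 2πf = 391400 rad/s
X_L = ωL = 36.91 Ω
X_C = 1/(ωC) = 1.812 Ω
Net reactance X = X_L − X_C = 35.10 Ω
Z = 20.00 + j35.10 Ω
|Z| = √(20.00² + 35.10²) = 40.40 Ω
∠Z = arctan(35.10/20.00) = 60.33°
cos φ = cos(60.33°) = 0.4951

0.4951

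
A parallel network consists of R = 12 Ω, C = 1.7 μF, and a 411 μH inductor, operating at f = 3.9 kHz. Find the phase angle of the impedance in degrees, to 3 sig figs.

34.7°

ω = 2πf = 24500 rad/s
X_L = ωL = 10.1 Ω
X_C = 1/(ωC) = 24.0 Ω
Parallel: admittances add. Y = 1/R + 1/(jωL) + jωC
Y = (0.0833 − j0.0576) S
|Y| = 0.101 S → |Z| = 1/|Y| = 9.87 Ω, ∠Z = −∠Y = 34.7°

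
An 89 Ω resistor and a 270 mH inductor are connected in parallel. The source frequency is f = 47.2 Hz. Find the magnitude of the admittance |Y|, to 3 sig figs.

ω = 2πf = 296.6 rad/s
X_L = ωL = 80.1 Ω
Parallel: admittances add. Y = 1/R + 1/(jωL)
Y = (0.0112 − j0.0125) S
|Y| = 0.0168 S → |Z| = 1/|Y| = 59.5 Ω, ∠Z = −∠Y = 48.0°

16.8 mS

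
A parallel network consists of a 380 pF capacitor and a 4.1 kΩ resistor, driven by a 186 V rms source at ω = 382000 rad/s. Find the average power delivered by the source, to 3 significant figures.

8.44 W

X_C = 1/(ωC) = 6890 Ω
Parallel: admittances add. Y = 1/R + jωC
Y = (0.000244 + j0.000145) S
|Y| = 0.000284 S → |Z| = 1/|Y| = 3520 Ω, ∠Z = −∠Y = -30.8°
I = V/|Z| = 52.8 mA
P = VI cos φ = 186 × 0.0528 × cos(-30.8°) = 8.44 W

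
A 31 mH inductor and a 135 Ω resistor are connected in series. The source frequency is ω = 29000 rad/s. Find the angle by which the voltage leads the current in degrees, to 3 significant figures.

81.5°

X_L = ωL = 899 Ω
Z = 135 + j899 Ω
|Z| = √(135² + 899²) = 909 Ω
∠Z = arctan(899/135) = 81.5°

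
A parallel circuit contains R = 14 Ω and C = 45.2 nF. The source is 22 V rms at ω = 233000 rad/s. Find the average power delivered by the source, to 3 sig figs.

X_C = 1/(ωC) = 95.0 Ω
Parallel: admittances add. Y = 1/R + jωC
Y = (0.0714 + j0.0105) S
|Y| = 0.0722 S → |Z| = 1/|Y| = 13.9 Ω, ∠Z = −∠Y = -8.39°
I = V/|Z| = 1.59 A
P = VI cos φ = 22 × 1.59 × cos(-8.39°) = 34.6 W

34.6 W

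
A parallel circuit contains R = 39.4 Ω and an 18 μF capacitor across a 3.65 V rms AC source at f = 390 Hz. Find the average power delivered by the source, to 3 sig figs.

ω = 2πf = 2450 rad/s
X_C = 1/(ωC) = 22.7 Ω
Parallel: admittances add. Y = 1/R + jωC
Y = (0.0254 + j0.0441) S
|Y| = 0.0509 S → |Z| = 1/|Y| = 19.7 Ω, ∠Z = −∠Y = -60.1°
I = V/|Z| = 186 mA
P = VI cos φ = 3.65 × 0.186 × cos(-60.1°) = 338 mW

338 mW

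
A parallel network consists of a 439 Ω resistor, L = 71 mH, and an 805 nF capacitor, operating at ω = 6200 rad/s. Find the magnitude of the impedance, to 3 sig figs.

282 Ω

X_L = ωL = 440 Ω
X_C = 1/(ωC) = 200 Ω
Parallel: admittances add. Y = 1/R + 1/(jωL) + jωC
Y = (0.00228 + j0.00272) S
|Y| = 0.00355 S → |Z| = 1/|Y| = 282 Ω, ∠Z = −∠Y = -50.0°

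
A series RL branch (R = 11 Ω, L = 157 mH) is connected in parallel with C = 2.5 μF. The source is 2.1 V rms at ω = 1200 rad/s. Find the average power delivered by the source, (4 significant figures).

X_L = ωL = 188.4 Ω
X_C = 1/(ωC) = 333.3 Ω
Branch 1 (R+jX_L): Z₁ = 11.00 + j188.4 Ω, |Z₁| = 188.7 Ω
Branch 2 (−jX_C): Z₂ = −j333.3 Ω
Parallel: Z = Z₁Z₂/(Z₁+Z₂), |Z| = 432.8 Ω, ∠Z = 82.32°
I = V/|Z| = 4.852 mA
P = VI cos φ = 2.1 × 0.004852 × cos(82.32°) = 1.362 mW

1.362 mW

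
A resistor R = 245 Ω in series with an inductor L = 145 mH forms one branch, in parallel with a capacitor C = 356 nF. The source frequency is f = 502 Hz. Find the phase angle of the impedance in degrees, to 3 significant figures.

32.3°

ω = 2πf = 3154 rad/s
X_L = ωL = 457 Ω
X_C = 1/(ωC) = 891 Ω
Branch 1 (R+jX_L): Z₁ = 245 + j457 Ω, |Z₁| = 519 Ω
Branch 2 (−jX_C): Z₂ = −j891 Ω
Parallel: Z = Z₁Z₂/(Z₁+Z₂), |Z| = 928 Ω, ∠Z = 32.3°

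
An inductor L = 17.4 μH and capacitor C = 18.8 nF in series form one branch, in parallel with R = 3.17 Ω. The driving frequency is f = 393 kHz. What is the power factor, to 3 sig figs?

0.989

ω = 2πf = 2.469e+06 rad/s
X_L = ωL = 43.0 Ω
X_C = 1/(ωC) = 21.5 Ω
Branch 1: Z₁ = R = 3.17 Ω
Branch 2 (series LC): Z₂ = j(X_L − X_C) = j21.4 Ω
Parallel: Z = Z₁Z₂/(Z₁+Z₂), |Z| = 3.14 Ω, ∠Z = 8.42°
cos φ = cos(8.42°) = 0.989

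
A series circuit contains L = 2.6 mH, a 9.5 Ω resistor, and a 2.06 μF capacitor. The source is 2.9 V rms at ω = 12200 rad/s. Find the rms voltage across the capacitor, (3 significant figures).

9.26 V

X_L = ωL = 31.7 Ω
X_C = 1/(ωC) = 39.8 Ω
Net reactance X = X_L − X_C = -8.07 Ω
Z = 9.50 − j8.07 Ω
|Z| = √(9.50² + 8.07²) = 12.5 Ω
I = V/|Z| = 233 mA
V_C = I·|Z_C| = 0.233 × 39.8 = 9.26 V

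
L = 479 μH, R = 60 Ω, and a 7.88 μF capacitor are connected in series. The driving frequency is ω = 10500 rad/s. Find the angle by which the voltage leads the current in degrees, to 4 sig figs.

X_L = ωL = 5.029 Ω
X_C = 1/(ωC) = 12.09 Ω
Net reactance X = X_L − X_C = -7.057 Ω
Z = 60.00 − j7.057 Ω
|Z| = √(60.00² + 7.057²) = 60.41 Ω
∠Z = arctan(-7.057/60.00) = -6.708°

-6.708°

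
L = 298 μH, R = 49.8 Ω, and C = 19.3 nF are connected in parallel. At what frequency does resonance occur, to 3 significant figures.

66.4 kHz

ω₀ = 1/√(LC) = 1/√(0.000298 × 1.93e-08) = 417000 rad/s
f₀ = ω₀/(2π) = 66.4 kHz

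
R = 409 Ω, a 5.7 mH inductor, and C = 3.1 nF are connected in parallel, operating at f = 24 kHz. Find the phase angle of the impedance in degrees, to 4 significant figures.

ω = 2πf = 150800 rad/s
X_L = ωL = 859.5 Ω
X_C = 1/(ωC) = 2139 Ω
Parallel: admittances add. Y = 1/R + 1/(jωL) + jωC
Y = (0.002445 − j0.0006959) S
|Y| = 0.002542 S → |Z| = 1/|Y| = 393.4 Ω, ∠Z = −∠Y = 15.89°

15.89°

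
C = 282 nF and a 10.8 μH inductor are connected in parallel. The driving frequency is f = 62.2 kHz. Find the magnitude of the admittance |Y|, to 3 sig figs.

ω = 2πf = 390800 rad/s
X_L = ωL = 4.22 Ω
X_C = 1/(ωC) = 9.07 Ω
Parallel: admittances add. Y = 1/(jωL) + jωC
Y = (0 − j0.127) S
|Y| = 0.127 S → |Z| = 1/|Y| = 7.89 Ω, ∠Z = −∠Y = 90.0°

127 mS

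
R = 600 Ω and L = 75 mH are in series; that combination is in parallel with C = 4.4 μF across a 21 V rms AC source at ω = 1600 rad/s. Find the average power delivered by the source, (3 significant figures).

707 mW

X_L = ωL = 120 Ω
X_C = 1/(ωC) = 142 Ω
Branch 1 (R+jX_L): Z₁ = 600 + j120 Ω, |Z₁| = 612 Ω
Branch 2 (−jX_C): Z₂ = −j142 Ω
Parallel: Z = Z₁Z₂/(Z₁+Z₂), |Z| = 145 Ω, ∠Z = -76.6°
I = V/|Z| = 145 mA
P = VI cos φ = 21 × 0.145 × cos(-76.6°) = 707 mW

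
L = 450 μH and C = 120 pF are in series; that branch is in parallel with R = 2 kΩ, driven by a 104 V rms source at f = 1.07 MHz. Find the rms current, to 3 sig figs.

ω = 2πf = 6.723e+06 rad/s
X_L = ωL = 3030 Ω
X_C = 1/(ωC) = 1240 Ω
Branch 1: Z₁ = R = 2000 Ω
Branch 2 (series LC): Z₂ = j(X_L − X_C) = j1790 Ω
Parallel: Z = Z₁Z₂/(Z₁+Z₂), |Z| = 1330 Ω, ∠Z = 48.2°
I = V/|Z| = 104/1330 = 78.1 mA

78.1 mA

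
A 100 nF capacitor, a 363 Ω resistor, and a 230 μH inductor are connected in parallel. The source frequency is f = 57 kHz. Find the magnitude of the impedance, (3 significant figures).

42.0 Ω

ω = 2πf = 358100 rad/s
X_L = ωL = 82.4 Ω
X_C = 1/(ωC) = 27.9 Ω
Parallel: admittances add. Y = 1/R + 1/(jωL) + jωC
Y = (0.00275 + j0.0237) S
|Y| = 0.0238 S → |Z| = 1/|Y| = 42.0 Ω, ∠Z = −∠Y = -83.4°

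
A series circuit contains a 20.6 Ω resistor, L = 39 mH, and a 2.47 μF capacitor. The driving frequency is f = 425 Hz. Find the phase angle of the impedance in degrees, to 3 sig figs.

ω = 2πf = 2670 rad/s
X_L = ωL = 104 Ω
X_C = 1/(ωC) = 152 Ω
Net reactance X = X_L − X_C = -47.5 Ω
Z = 20.6 − j47.5 Ω
|Z| = √(20.6² + 47.5²) = 51.7 Ω
∠Z = arctan(-47.5/20.6) = -66.5°

-66.5°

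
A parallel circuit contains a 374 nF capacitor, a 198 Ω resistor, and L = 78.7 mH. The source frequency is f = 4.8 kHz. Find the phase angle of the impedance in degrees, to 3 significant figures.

ω = 2πf = 30160 rad/s
X_L = ωL = 2370 Ω
X_C = 1/(ωC) = 88.7 Ω
Parallel: admittances add. Y = 1/R + 1/(jωL) + jωC
Y = (0.00505 + j0.0109) S
|Y| = 0.0120 S → |Z| = 1/|Y| = 83.5 Ω, ∠Z = −∠Y = -65.1°

-65.1°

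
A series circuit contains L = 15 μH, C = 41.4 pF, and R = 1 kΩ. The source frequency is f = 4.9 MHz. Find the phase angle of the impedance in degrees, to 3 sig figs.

-17.9°

ω = 2πf = 3.079e+07 rad/s
X_L = ωL = 462 Ω
X_C = 1/(ωC) = 785 Ω
Net reactance X = X_L − X_C = -323 Ω
Z = 1000 − j323 Ω
|Z| = √(1000² + 323²) = 1050 Ω
∠Z = arctan(-323/1000) = -17.9°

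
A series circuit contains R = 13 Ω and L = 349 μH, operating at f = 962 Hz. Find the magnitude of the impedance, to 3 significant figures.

13.2 Ω

ω = 2πf = 6044 rad/s
X_L = ωL = 2.11 Ω
Z = 13.0 + j2.11 Ω
|Z| = √(13.0² + 2.11²) = 13.2 Ω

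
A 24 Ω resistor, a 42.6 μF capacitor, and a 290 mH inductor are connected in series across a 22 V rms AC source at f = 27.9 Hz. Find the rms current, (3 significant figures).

254 mA

ω = 2πf = 175.3 rad/s
X_L = ωL = 50.8 Ω
X_C = 1/(ωC) = 134 Ω
Net reactance X = X_L − X_C = -83.1 Ω
Z = 24.0 − j83.1 Ω
|Z| = √(24.0² + 83.1²) = 86.5 Ω
I = V/|Z| = 22/86.5 = 254 mA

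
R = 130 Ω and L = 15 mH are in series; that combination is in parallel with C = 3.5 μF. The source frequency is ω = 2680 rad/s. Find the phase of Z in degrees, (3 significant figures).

X_L = ωL = 40.2 Ω
X_C = 1/(ωC) = 107 Ω
Branch 1 (R+jX_L): Z₁ = 130 + j40.2 Ω, |Z₁| = 136 Ω
Branch 2 (−jX_C): Z₂ = −j107 Ω
Parallel: Z = Z₁Z₂/(Z₁+Z₂), |Z| = 99.4 Ω, ∠Z = -45.8°

-45.8°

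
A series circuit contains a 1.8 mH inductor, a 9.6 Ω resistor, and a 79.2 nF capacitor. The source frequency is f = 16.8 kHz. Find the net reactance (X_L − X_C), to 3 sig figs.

ω = 2πf = 105600 rad/s
X_L = ωL = 190 Ω
X_C = 1/(ωC) = 120 Ω
X = 190 − 120 = 70.4 Ω

70.4 Ω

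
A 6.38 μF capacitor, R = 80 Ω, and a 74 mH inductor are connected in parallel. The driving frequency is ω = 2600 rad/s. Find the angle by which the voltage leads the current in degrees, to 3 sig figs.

-42.3°

X_L = ωL = 192 Ω
X_C = 1/(ωC) = 60.3 Ω
Parallel: admittances add. Y = 1/R + 1/(jωL) + jωC
Y = (0.0125 + j0.0114) S
|Y| = 0.0169 S → |Z| = 1/|Y| = 59.1 Ω, ∠Z = −∠Y = -42.3°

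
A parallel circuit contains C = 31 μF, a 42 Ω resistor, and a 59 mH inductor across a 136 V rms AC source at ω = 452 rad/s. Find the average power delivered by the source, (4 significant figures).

440.4 W

X_L = ωL = 26.67 Ω
X_C = 1/(ωC) = 71.37 Ω
Parallel: admittances add. Y = 1/R + 1/(jωL) + jωC
Y = (0.02381 − j0.02349) S
|Y| = 0.03344 S → |Z| = 1/|Y| = 29.90 Ω, ∠Z = −∠Y = 44.61°
I = V/|Z| = 4.548 A
P = VI cos φ = 136 × 4.548 × cos(44.61°) = 440.4 W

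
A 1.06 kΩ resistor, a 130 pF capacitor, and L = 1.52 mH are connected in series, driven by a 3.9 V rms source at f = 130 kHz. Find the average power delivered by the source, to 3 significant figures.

237 μW

ω = 2πf = 816800 rad/s
X_L = ωL = 1240 Ω
X_C = 1/(ωC) = 9420 Ω
Net reactance X = X_L − X_C = -8180 Ω
Z = 1060 − j8180 Ω
|Z| = √(1060² + 8180²) = 8240 Ω
∠Z = arctan(-8180/1060) = -82.6°
I = V/|Z| = 473 μA
P = VI cos φ = 3.9 × 0.000473 × cos(-82.6°) = 237 μW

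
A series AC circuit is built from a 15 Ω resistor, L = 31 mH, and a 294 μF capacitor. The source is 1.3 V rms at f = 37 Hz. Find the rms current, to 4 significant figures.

ω = 2πf = 232.5 rad/s
X_L = ωL = 7.207 Ω
X_C = 1/(ωC) = 14.63 Ω
Net reactance X = X_L − X_C = -7.424 Ω
Z = 15.00 − j7.424 Ω
|Z| = √(15.00² + 7.424²) = 16.74 Ω
I = V/|Z| = 1.3/16.74 = 77.67 mA

77.67 mA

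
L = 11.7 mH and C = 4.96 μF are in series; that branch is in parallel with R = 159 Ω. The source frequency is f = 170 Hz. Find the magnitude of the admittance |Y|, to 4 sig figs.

ω = 2πf = 1068 rad/s
X_L = ωL = 12.50 Ω
X_C = 1/(ωC) = 188.8 Ω
Branch 1: Z₁ = R = 159.0 Ω
Branch 2 (series LC): Z₂ = j(X_L − X_C) = −j176.3 Ω
Parallel: Z = Z₁Z₂/(Z₁+Z₂), |Z| = 118.1 Ω, ∠Z = -42.05°
|Y| = 1/|Z| = 8.470 mS

8.470 mS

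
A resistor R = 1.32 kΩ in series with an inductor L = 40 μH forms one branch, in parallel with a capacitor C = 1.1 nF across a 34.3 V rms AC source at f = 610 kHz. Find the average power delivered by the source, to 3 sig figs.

879 mW

ω = 2πf = 3.833e+06 rad/s
X_L = ωL = 153 Ω
X_C = 1/(ωC) = 237 Ω
Branch 1 (R+jX_L): Z₁ = 1320 + j153 Ω, |Z₁| = 1330 Ω
Branch 2 (−jX_C): Z₂ = −j237 Ω
Parallel: Z = Z₁Z₂/(Z₁+Z₂), |Z| = 238 Ω, ∠Z = -79.7°
I = V/|Z| = 144 mA
P = VI cos φ = 34.3 × 0.144 × cos(-79.7°) = 879 mW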